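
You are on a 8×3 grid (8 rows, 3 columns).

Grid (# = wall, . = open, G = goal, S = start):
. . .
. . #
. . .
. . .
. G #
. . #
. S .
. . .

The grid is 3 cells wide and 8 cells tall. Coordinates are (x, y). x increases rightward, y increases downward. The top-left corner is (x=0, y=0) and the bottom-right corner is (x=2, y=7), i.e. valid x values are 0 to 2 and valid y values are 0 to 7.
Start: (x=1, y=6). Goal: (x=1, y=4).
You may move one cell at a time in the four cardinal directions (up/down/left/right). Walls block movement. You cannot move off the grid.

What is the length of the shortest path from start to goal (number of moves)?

BFS from (x=1, y=6) until reaching (x=1, y=4):
  Distance 0: (x=1, y=6)
  Distance 1: (x=1, y=5), (x=0, y=6), (x=2, y=6), (x=1, y=7)
  Distance 2: (x=1, y=4), (x=0, y=5), (x=0, y=7), (x=2, y=7)  <- goal reached here
One shortest path (2 moves): (x=1, y=6) -> (x=1, y=5) -> (x=1, y=4)

Answer: Shortest path length: 2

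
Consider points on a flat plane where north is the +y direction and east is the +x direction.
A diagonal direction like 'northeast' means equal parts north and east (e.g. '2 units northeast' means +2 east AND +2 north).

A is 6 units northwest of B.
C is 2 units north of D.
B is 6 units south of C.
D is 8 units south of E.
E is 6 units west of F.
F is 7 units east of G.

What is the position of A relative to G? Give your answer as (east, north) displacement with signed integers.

Answer: A is at (east=-5, north=-6) relative to G.

Derivation:
Place G at the origin (east=0, north=0).
  F is 7 units east of G: delta (east=+7, north=+0); F at (east=7, north=0).
  E is 6 units west of F: delta (east=-6, north=+0); E at (east=1, north=0).
  D is 8 units south of E: delta (east=+0, north=-8); D at (east=1, north=-8).
  C is 2 units north of D: delta (east=+0, north=+2); C at (east=1, north=-6).
  B is 6 units south of C: delta (east=+0, north=-6); B at (east=1, north=-12).
  A is 6 units northwest of B: delta (east=-6, north=+6); A at (east=-5, north=-6).
Therefore A relative to G: (east=-5, north=-6).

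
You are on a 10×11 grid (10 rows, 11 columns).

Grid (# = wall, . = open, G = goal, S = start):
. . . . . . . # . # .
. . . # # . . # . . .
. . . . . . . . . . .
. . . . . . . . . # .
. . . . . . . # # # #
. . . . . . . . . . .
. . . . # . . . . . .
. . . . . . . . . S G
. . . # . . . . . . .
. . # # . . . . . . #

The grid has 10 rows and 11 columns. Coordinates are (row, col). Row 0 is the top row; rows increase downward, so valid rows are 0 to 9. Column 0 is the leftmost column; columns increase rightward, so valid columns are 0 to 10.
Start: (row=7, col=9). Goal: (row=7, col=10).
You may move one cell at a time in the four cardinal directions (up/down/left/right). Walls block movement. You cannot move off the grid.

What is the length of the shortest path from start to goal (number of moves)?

BFS from (row=7, col=9) until reaching (row=7, col=10):
  Distance 0: (row=7, col=9)
  Distance 1: (row=6, col=9), (row=7, col=8), (row=7, col=10), (row=8, col=9)  <- goal reached here
One shortest path (1 moves): (row=7, col=9) -> (row=7, col=10)

Answer: Shortest path length: 1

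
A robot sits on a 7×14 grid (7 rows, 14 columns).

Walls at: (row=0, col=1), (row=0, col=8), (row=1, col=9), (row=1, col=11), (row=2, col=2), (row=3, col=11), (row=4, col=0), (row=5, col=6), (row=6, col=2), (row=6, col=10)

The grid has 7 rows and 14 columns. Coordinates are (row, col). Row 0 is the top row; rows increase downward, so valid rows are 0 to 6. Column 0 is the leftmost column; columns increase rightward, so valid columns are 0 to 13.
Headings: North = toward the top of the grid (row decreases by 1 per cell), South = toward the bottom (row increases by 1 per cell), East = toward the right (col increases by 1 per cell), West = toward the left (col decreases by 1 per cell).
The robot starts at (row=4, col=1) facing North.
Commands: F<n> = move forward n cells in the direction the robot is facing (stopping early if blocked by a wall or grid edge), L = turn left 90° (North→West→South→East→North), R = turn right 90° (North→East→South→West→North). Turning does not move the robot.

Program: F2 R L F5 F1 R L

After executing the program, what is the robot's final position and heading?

Answer: Final position: (row=1, col=1), facing North

Derivation:
Start: (row=4, col=1), facing North
  F2: move forward 2, now at (row=2, col=1)
  R: turn right, now facing East
  L: turn left, now facing North
  F5: move forward 1/5 (blocked), now at (row=1, col=1)
  F1: move forward 0/1 (blocked), now at (row=1, col=1)
  R: turn right, now facing East
  L: turn left, now facing North
Final: (row=1, col=1), facing North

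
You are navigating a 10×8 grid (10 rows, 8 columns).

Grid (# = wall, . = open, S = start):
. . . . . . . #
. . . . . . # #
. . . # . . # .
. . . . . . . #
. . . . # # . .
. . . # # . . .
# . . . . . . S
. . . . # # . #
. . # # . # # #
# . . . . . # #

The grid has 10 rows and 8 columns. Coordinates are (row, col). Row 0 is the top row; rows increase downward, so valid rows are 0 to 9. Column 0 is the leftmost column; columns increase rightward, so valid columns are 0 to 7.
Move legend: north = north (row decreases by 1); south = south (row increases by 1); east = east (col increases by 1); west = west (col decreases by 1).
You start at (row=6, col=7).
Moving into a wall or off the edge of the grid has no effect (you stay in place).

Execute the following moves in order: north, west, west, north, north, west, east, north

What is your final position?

Start: (row=6, col=7)
  north (north): (row=6, col=7) -> (row=5, col=7)
  west (west): (row=5, col=7) -> (row=5, col=6)
  west (west): (row=5, col=6) -> (row=5, col=5)
  north (north): blocked, stay at (row=5, col=5)
  north (north): blocked, stay at (row=5, col=5)
  west (west): blocked, stay at (row=5, col=5)
  east (east): (row=5, col=5) -> (row=5, col=6)
  north (north): (row=5, col=6) -> (row=4, col=6)
Final: (row=4, col=6)

Answer: Final position: (row=4, col=6)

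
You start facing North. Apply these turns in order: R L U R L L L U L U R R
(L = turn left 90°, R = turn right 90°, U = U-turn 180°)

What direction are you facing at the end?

Answer: Final heading: East

Derivation:
Start: North
  R (right (90° clockwise)) -> East
  L (left (90° counter-clockwise)) -> North
  U (U-turn (180°)) -> South
  R (right (90° clockwise)) -> West
  L (left (90° counter-clockwise)) -> South
  L (left (90° counter-clockwise)) -> East
  L (left (90° counter-clockwise)) -> North
  U (U-turn (180°)) -> South
  L (left (90° counter-clockwise)) -> East
  U (U-turn (180°)) -> West
  R (right (90° clockwise)) -> North
  R (right (90° clockwise)) -> East
Final: East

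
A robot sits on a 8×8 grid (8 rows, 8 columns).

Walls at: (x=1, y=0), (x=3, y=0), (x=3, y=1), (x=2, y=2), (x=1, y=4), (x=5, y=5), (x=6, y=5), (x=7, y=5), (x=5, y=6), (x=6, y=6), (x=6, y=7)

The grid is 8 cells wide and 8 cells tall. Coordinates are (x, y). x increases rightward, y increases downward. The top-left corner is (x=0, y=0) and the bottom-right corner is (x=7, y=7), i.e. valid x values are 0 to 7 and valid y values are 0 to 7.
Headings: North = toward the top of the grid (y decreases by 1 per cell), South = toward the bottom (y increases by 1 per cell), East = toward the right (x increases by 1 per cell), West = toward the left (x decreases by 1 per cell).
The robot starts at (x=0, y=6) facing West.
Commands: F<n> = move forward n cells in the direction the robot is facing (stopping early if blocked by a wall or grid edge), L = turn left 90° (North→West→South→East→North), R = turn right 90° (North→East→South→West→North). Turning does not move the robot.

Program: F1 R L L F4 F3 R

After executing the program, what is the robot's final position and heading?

Start: (x=0, y=6), facing West
  F1: move forward 0/1 (blocked), now at (x=0, y=6)
  R: turn right, now facing North
  L: turn left, now facing West
  L: turn left, now facing South
  F4: move forward 1/4 (blocked), now at (x=0, y=7)
  F3: move forward 0/3 (blocked), now at (x=0, y=7)
  R: turn right, now facing West
Final: (x=0, y=7), facing West

Answer: Final position: (x=0, y=7), facing West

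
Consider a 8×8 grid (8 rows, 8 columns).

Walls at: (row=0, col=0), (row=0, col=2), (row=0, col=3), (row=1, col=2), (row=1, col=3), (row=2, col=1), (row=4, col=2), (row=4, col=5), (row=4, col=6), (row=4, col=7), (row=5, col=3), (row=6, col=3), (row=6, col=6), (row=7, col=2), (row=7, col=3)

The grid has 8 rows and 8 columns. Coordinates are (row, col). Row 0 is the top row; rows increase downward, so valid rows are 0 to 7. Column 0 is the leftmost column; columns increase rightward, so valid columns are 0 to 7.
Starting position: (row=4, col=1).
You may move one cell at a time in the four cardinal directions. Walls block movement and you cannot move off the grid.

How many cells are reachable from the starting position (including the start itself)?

Answer: Reachable cells: 49

Derivation:
BFS flood-fill from (row=4, col=1):
  Distance 0: (row=4, col=1)
  Distance 1: (row=3, col=1), (row=4, col=0), (row=5, col=1)
  Distance 2: (row=3, col=0), (row=3, col=2), (row=5, col=0), (row=5, col=2), (row=6, col=1)
  Distance 3: (row=2, col=0), (row=2, col=2), (row=3, col=3), (row=6, col=0), (row=6, col=2), (row=7, col=1)
  Distance 4: (row=1, col=0), (row=2, col=3), (row=3, col=4), (row=4, col=3), (row=7, col=0)
  Distance 5: (row=1, col=1), (row=2, col=4), (row=3, col=5), (row=4, col=4)
  Distance 6: (row=0, col=1), (row=1, col=4), (row=2, col=5), (row=3, col=6), (row=5, col=4)
  Distance 7: (row=0, col=4), (row=1, col=5), (row=2, col=6), (row=3, col=7), (row=5, col=5), (row=6, col=4)
  Distance 8: (row=0, col=5), (row=1, col=6), (row=2, col=7), (row=5, col=6), (row=6, col=5), (row=7, col=4)
  Distance 9: (row=0, col=6), (row=1, col=7), (row=5, col=7), (row=7, col=5)
  Distance 10: (row=0, col=7), (row=6, col=7), (row=7, col=6)
  Distance 11: (row=7, col=7)
Total reachable: 49 (grid has 49 open cells total)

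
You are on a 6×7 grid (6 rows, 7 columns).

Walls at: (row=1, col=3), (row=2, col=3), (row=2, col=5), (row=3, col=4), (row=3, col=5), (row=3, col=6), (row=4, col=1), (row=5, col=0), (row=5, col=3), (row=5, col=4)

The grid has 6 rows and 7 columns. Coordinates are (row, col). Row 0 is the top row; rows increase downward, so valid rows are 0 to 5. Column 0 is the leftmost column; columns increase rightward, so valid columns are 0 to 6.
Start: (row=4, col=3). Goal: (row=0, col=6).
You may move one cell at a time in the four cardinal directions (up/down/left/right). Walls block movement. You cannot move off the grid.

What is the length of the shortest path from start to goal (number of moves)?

Answer: Shortest path length: 9

Derivation:
BFS from (row=4, col=3) until reaching (row=0, col=6):
  Distance 0: (row=4, col=3)
  Distance 1: (row=3, col=3), (row=4, col=2), (row=4, col=4)
  Distance 2: (row=3, col=2), (row=4, col=5), (row=5, col=2)
  Distance 3: (row=2, col=2), (row=3, col=1), (row=4, col=6), (row=5, col=1), (row=5, col=5)
  Distance 4: (row=1, col=2), (row=2, col=1), (row=3, col=0), (row=5, col=6)
  Distance 5: (row=0, col=2), (row=1, col=1), (row=2, col=0), (row=4, col=0)
  Distance 6: (row=0, col=1), (row=0, col=3), (row=1, col=0)
  Distance 7: (row=0, col=0), (row=0, col=4)
  Distance 8: (row=0, col=5), (row=1, col=4)
  Distance 9: (row=0, col=6), (row=1, col=5), (row=2, col=4)  <- goal reached here
One shortest path (9 moves): (row=4, col=3) -> (row=4, col=2) -> (row=3, col=2) -> (row=2, col=2) -> (row=1, col=2) -> (row=0, col=2) -> (row=0, col=3) -> (row=0, col=4) -> (row=0, col=5) -> (row=0, col=6)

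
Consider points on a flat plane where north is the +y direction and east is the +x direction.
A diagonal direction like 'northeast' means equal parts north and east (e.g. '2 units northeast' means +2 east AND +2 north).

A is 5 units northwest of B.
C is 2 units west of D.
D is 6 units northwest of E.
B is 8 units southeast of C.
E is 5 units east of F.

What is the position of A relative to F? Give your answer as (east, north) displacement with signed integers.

Answer: A is at (east=0, north=3) relative to F.

Derivation:
Place F at the origin (east=0, north=0).
  E is 5 units east of F: delta (east=+5, north=+0); E at (east=5, north=0).
  D is 6 units northwest of E: delta (east=-6, north=+6); D at (east=-1, north=6).
  C is 2 units west of D: delta (east=-2, north=+0); C at (east=-3, north=6).
  B is 8 units southeast of C: delta (east=+8, north=-8); B at (east=5, north=-2).
  A is 5 units northwest of B: delta (east=-5, north=+5); A at (east=0, north=3).
Therefore A relative to F: (east=0, north=3).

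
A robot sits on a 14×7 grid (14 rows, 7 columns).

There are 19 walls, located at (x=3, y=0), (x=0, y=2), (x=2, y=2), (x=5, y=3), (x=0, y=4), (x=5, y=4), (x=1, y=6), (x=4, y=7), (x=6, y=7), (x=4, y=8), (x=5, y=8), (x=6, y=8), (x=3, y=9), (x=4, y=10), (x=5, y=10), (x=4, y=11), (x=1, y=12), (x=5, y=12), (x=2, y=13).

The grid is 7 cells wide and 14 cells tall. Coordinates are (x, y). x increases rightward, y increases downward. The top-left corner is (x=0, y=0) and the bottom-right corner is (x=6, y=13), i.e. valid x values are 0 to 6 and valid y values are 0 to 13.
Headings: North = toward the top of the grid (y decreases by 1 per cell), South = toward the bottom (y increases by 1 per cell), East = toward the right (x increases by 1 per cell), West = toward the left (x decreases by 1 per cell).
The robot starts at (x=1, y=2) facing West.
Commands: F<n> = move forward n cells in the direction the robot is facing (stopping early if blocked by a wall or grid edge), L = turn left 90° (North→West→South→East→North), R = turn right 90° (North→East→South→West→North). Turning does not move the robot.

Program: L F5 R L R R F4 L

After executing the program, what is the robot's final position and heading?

Answer: Final position: (x=1, y=1), facing West

Derivation:
Start: (x=1, y=2), facing West
  L: turn left, now facing South
  F5: move forward 3/5 (blocked), now at (x=1, y=5)
  R: turn right, now facing West
  L: turn left, now facing South
  R: turn right, now facing West
  R: turn right, now facing North
  F4: move forward 4, now at (x=1, y=1)
  L: turn left, now facing West
Final: (x=1, y=1), facing West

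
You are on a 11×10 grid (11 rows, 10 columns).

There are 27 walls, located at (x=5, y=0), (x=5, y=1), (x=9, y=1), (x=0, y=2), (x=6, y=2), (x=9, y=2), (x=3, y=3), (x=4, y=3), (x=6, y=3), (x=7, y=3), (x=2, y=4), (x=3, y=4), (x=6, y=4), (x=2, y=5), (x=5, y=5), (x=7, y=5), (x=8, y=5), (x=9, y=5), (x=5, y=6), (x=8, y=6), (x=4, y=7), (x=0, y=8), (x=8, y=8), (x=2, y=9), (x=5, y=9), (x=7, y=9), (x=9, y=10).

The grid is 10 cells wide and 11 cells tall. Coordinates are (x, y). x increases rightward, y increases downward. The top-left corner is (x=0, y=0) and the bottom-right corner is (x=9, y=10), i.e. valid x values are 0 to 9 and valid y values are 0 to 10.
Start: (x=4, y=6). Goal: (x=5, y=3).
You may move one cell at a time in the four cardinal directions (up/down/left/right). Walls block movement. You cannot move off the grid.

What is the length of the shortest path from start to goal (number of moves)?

Answer: Shortest path length: 4

Derivation:
BFS from (x=4, y=6) until reaching (x=5, y=3):
  Distance 0: (x=4, y=6)
  Distance 1: (x=4, y=5), (x=3, y=6)
  Distance 2: (x=4, y=4), (x=3, y=5), (x=2, y=6), (x=3, y=7)
  Distance 3: (x=5, y=4), (x=1, y=6), (x=2, y=7), (x=3, y=8)
  Distance 4: (x=5, y=3), (x=1, y=5), (x=0, y=6), (x=1, y=7), (x=2, y=8), (x=4, y=8), (x=3, y=9)  <- goal reached here
One shortest path (4 moves): (x=4, y=6) -> (x=4, y=5) -> (x=4, y=4) -> (x=5, y=4) -> (x=5, y=3)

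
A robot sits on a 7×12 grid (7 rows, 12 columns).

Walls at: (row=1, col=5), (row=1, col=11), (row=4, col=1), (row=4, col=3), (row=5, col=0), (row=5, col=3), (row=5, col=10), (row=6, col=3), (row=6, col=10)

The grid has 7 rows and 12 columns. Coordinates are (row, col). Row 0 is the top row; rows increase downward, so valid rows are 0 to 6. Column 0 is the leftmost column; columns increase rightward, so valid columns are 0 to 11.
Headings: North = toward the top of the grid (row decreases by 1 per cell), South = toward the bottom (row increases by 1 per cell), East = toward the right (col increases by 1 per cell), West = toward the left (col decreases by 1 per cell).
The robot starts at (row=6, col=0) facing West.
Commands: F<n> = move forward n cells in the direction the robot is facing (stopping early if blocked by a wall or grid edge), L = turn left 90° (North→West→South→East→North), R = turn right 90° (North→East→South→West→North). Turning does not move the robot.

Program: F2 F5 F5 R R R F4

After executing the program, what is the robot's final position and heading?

Start: (row=6, col=0), facing West
  F2: move forward 0/2 (blocked), now at (row=6, col=0)
  F5: move forward 0/5 (blocked), now at (row=6, col=0)
  F5: move forward 0/5 (blocked), now at (row=6, col=0)
  R: turn right, now facing North
  R: turn right, now facing East
  R: turn right, now facing South
  F4: move forward 0/4 (blocked), now at (row=6, col=0)
Final: (row=6, col=0), facing South

Answer: Final position: (row=6, col=0), facing South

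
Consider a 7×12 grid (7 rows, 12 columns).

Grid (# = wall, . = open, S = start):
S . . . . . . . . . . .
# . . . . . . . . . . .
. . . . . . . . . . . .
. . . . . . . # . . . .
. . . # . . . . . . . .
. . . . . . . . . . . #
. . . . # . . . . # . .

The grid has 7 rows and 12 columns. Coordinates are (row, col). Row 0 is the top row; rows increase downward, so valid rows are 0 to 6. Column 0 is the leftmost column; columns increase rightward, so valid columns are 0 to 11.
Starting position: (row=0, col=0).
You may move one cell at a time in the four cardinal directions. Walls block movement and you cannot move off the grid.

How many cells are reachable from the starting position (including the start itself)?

BFS flood-fill from (row=0, col=0):
  Distance 0: (row=0, col=0)
  Distance 1: (row=0, col=1)
  Distance 2: (row=0, col=2), (row=1, col=1)
  Distance 3: (row=0, col=3), (row=1, col=2), (row=2, col=1)
  Distance 4: (row=0, col=4), (row=1, col=3), (row=2, col=0), (row=2, col=2), (row=3, col=1)
  Distance 5: (row=0, col=5), (row=1, col=4), (row=2, col=3), (row=3, col=0), (row=3, col=2), (row=4, col=1)
  Distance 6: (row=0, col=6), (row=1, col=5), (row=2, col=4), (row=3, col=3), (row=4, col=0), (row=4, col=2), (row=5, col=1)
  Distance 7: (row=0, col=7), (row=1, col=6), (row=2, col=5), (row=3, col=4), (row=5, col=0), (row=5, col=2), (row=6, col=1)
  Distance 8: (row=0, col=8), (row=1, col=7), (row=2, col=6), (row=3, col=5), (row=4, col=4), (row=5, col=3), (row=6, col=0), (row=6, col=2)
  Distance 9: (row=0, col=9), (row=1, col=8), (row=2, col=7), (row=3, col=6), (row=4, col=5), (row=5, col=4), (row=6, col=3)
  Distance 10: (row=0, col=10), (row=1, col=9), (row=2, col=8), (row=4, col=6), (row=5, col=5)
  Distance 11: (row=0, col=11), (row=1, col=10), (row=2, col=9), (row=3, col=8), (row=4, col=7), (row=5, col=6), (row=6, col=5)
  Distance 12: (row=1, col=11), (row=2, col=10), (row=3, col=9), (row=4, col=8), (row=5, col=7), (row=6, col=6)
  Distance 13: (row=2, col=11), (row=3, col=10), (row=4, col=9), (row=5, col=8), (row=6, col=7)
  Distance 14: (row=3, col=11), (row=4, col=10), (row=5, col=9), (row=6, col=8)
  Distance 15: (row=4, col=11), (row=5, col=10)
  Distance 16: (row=6, col=10)
  Distance 17: (row=6, col=11)
Total reachable: 78 (grid has 78 open cells total)

Answer: Reachable cells: 78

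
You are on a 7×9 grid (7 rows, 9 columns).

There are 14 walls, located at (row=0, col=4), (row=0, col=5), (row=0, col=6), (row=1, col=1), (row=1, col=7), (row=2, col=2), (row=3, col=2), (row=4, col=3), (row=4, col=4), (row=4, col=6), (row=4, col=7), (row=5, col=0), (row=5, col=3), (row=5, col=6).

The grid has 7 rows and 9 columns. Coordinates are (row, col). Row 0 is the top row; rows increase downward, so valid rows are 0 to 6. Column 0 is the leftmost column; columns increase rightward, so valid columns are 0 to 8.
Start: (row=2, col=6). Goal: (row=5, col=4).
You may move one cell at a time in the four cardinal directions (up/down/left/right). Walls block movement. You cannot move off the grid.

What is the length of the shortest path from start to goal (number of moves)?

Answer: Shortest path length: 5

Derivation:
BFS from (row=2, col=6) until reaching (row=5, col=4):
  Distance 0: (row=2, col=6)
  Distance 1: (row=1, col=6), (row=2, col=5), (row=2, col=7), (row=3, col=6)
  Distance 2: (row=1, col=5), (row=2, col=4), (row=2, col=8), (row=3, col=5), (row=3, col=7)
  Distance 3: (row=1, col=4), (row=1, col=8), (row=2, col=3), (row=3, col=4), (row=3, col=8), (row=4, col=5)
  Distance 4: (row=0, col=8), (row=1, col=3), (row=3, col=3), (row=4, col=8), (row=5, col=5)
  Distance 5: (row=0, col=3), (row=0, col=7), (row=1, col=2), (row=5, col=4), (row=5, col=8), (row=6, col=5)  <- goal reached here
One shortest path (5 moves): (row=2, col=6) -> (row=2, col=5) -> (row=3, col=5) -> (row=4, col=5) -> (row=5, col=5) -> (row=5, col=4)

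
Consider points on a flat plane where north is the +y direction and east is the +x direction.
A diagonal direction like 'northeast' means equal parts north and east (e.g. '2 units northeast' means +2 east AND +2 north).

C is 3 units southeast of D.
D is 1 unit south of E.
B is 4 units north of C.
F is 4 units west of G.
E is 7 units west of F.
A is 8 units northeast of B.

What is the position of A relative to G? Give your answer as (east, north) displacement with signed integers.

Answer: A is at (east=0, north=8) relative to G.

Derivation:
Place G at the origin (east=0, north=0).
  F is 4 units west of G: delta (east=-4, north=+0); F at (east=-4, north=0).
  E is 7 units west of F: delta (east=-7, north=+0); E at (east=-11, north=0).
  D is 1 unit south of E: delta (east=+0, north=-1); D at (east=-11, north=-1).
  C is 3 units southeast of D: delta (east=+3, north=-3); C at (east=-8, north=-4).
  B is 4 units north of C: delta (east=+0, north=+4); B at (east=-8, north=0).
  A is 8 units northeast of B: delta (east=+8, north=+8); A at (east=0, north=8).
Therefore A relative to G: (east=0, north=8).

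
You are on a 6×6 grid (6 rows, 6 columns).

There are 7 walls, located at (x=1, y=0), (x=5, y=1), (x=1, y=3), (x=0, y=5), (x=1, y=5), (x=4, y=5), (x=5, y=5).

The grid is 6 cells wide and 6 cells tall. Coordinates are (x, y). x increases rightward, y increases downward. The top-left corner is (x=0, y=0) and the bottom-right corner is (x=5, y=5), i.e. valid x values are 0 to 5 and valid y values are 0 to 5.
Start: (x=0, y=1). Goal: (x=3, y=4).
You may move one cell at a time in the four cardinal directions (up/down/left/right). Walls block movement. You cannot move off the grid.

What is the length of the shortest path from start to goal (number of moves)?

Answer: Shortest path length: 6

Derivation:
BFS from (x=0, y=1) until reaching (x=3, y=4):
  Distance 0: (x=0, y=1)
  Distance 1: (x=0, y=0), (x=1, y=1), (x=0, y=2)
  Distance 2: (x=2, y=1), (x=1, y=2), (x=0, y=3)
  Distance 3: (x=2, y=0), (x=3, y=1), (x=2, y=2), (x=0, y=4)
  Distance 4: (x=3, y=0), (x=4, y=1), (x=3, y=2), (x=2, y=3), (x=1, y=4)
  Distance 5: (x=4, y=0), (x=4, y=2), (x=3, y=3), (x=2, y=4)
  Distance 6: (x=5, y=0), (x=5, y=2), (x=4, y=3), (x=3, y=4), (x=2, y=5)  <- goal reached here
One shortest path (6 moves): (x=0, y=1) -> (x=1, y=1) -> (x=2, y=1) -> (x=3, y=1) -> (x=3, y=2) -> (x=3, y=3) -> (x=3, y=4)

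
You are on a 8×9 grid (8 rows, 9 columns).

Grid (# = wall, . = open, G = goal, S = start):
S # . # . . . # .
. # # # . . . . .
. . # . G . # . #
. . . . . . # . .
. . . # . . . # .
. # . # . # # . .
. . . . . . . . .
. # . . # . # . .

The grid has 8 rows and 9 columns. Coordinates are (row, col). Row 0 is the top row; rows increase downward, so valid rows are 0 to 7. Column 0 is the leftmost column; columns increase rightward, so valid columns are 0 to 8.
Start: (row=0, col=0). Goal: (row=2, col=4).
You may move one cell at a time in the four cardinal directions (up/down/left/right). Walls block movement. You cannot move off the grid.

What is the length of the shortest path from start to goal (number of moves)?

Answer: Shortest path length: 8

Derivation:
BFS from (row=0, col=0) until reaching (row=2, col=4):
  Distance 0: (row=0, col=0)
  Distance 1: (row=1, col=0)
  Distance 2: (row=2, col=0)
  Distance 3: (row=2, col=1), (row=3, col=0)
  Distance 4: (row=3, col=1), (row=4, col=0)
  Distance 5: (row=3, col=2), (row=4, col=1), (row=5, col=0)
  Distance 6: (row=3, col=3), (row=4, col=2), (row=6, col=0)
  Distance 7: (row=2, col=3), (row=3, col=4), (row=5, col=2), (row=6, col=1), (row=7, col=0)
  Distance 8: (row=2, col=4), (row=3, col=5), (row=4, col=4), (row=6, col=2)  <- goal reached here
One shortest path (8 moves): (row=0, col=0) -> (row=1, col=0) -> (row=2, col=0) -> (row=2, col=1) -> (row=3, col=1) -> (row=3, col=2) -> (row=3, col=3) -> (row=3, col=4) -> (row=2, col=4)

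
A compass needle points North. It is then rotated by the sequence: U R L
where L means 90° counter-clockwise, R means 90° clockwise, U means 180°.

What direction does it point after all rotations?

Answer: Final heading: South

Derivation:
Start: North
  U (U-turn (180°)) -> South
  R (right (90° clockwise)) -> West
  L (left (90° counter-clockwise)) -> South
Final: South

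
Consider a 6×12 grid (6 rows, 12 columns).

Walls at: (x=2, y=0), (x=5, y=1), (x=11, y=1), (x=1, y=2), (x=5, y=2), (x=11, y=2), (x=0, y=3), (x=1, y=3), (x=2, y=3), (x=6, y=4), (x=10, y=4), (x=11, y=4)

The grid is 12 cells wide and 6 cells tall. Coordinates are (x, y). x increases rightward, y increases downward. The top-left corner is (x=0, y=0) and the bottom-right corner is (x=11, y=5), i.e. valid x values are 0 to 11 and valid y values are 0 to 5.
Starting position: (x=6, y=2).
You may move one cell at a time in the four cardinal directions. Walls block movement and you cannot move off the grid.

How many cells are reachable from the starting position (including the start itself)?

Answer: Reachable cells: 60

Derivation:
BFS flood-fill from (x=6, y=2):
  Distance 0: (x=6, y=2)
  Distance 1: (x=6, y=1), (x=7, y=2), (x=6, y=3)
  Distance 2: (x=6, y=0), (x=7, y=1), (x=8, y=2), (x=5, y=3), (x=7, y=3)
  Distance 3: (x=5, y=0), (x=7, y=0), (x=8, y=1), (x=9, y=2), (x=4, y=3), (x=8, y=3), (x=5, y=4), (x=7, y=4)
  Distance 4: (x=4, y=0), (x=8, y=0), (x=9, y=1), (x=4, y=2), (x=10, y=2), (x=3, y=3), (x=9, y=3), (x=4, y=4), (x=8, y=4), (x=5, y=5), (x=7, y=5)
  Distance 5: (x=3, y=0), (x=9, y=0), (x=4, y=1), (x=10, y=1), (x=3, y=2), (x=10, y=3), (x=3, y=4), (x=9, y=4), (x=4, y=5), (x=6, y=5), (x=8, y=5)
  Distance 6: (x=10, y=0), (x=3, y=1), (x=2, y=2), (x=11, y=3), (x=2, y=4), (x=3, y=5), (x=9, y=5)
  Distance 7: (x=11, y=0), (x=2, y=1), (x=1, y=4), (x=2, y=5), (x=10, y=5)
  Distance 8: (x=1, y=1), (x=0, y=4), (x=1, y=5), (x=11, y=5)
  Distance 9: (x=1, y=0), (x=0, y=1), (x=0, y=5)
  Distance 10: (x=0, y=0), (x=0, y=2)
Total reachable: 60 (grid has 60 open cells total)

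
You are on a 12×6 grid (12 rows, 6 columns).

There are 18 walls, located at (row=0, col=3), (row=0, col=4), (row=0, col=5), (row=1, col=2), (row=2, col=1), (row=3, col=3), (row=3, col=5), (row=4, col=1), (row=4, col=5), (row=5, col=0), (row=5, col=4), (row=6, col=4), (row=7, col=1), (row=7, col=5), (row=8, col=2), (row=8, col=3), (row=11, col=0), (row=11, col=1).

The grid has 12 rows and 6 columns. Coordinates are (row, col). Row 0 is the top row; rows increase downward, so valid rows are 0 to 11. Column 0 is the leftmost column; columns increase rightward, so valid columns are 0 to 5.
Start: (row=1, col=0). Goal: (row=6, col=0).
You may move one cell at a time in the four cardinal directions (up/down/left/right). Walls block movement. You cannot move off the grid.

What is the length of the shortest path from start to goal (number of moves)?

BFS from (row=1, col=0) until reaching (row=6, col=0):
  Distance 0: (row=1, col=0)
  Distance 1: (row=0, col=0), (row=1, col=1), (row=2, col=0)
  Distance 2: (row=0, col=1), (row=3, col=0)
  Distance 3: (row=0, col=2), (row=3, col=1), (row=4, col=0)
  Distance 4: (row=3, col=2)
  Distance 5: (row=2, col=2), (row=4, col=2)
  Distance 6: (row=2, col=3), (row=4, col=3), (row=5, col=2)
  Distance 7: (row=1, col=3), (row=2, col=4), (row=4, col=4), (row=5, col=1), (row=5, col=3), (row=6, col=2)
  Distance 8: (row=1, col=4), (row=2, col=5), (row=3, col=4), (row=6, col=1), (row=6, col=3), (row=7, col=2)
  Distance 9: (row=1, col=5), (row=6, col=0), (row=7, col=3)  <- goal reached here
One shortest path (9 moves): (row=1, col=0) -> (row=2, col=0) -> (row=3, col=0) -> (row=3, col=1) -> (row=3, col=2) -> (row=4, col=2) -> (row=5, col=2) -> (row=5, col=1) -> (row=6, col=1) -> (row=6, col=0)

Answer: Shortest path length: 9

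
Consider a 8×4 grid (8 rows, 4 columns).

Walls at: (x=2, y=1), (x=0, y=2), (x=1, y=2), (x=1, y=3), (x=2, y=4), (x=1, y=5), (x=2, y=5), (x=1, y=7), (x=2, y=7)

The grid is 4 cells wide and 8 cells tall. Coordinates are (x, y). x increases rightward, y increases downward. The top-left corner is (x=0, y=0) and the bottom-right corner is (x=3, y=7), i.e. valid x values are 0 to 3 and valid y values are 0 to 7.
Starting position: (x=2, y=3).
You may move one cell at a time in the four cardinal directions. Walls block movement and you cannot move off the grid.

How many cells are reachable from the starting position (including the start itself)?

Answer: Reachable cells: 23

Derivation:
BFS flood-fill from (x=2, y=3):
  Distance 0: (x=2, y=3)
  Distance 1: (x=2, y=2), (x=3, y=3)
  Distance 2: (x=3, y=2), (x=3, y=4)
  Distance 3: (x=3, y=1), (x=3, y=5)
  Distance 4: (x=3, y=0), (x=3, y=6)
  Distance 5: (x=2, y=0), (x=2, y=6), (x=3, y=7)
  Distance 6: (x=1, y=0), (x=1, y=6)
  Distance 7: (x=0, y=0), (x=1, y=1), (x=0, y=6)
  Distance 8: (x=0, y=1), (x=0, y=5), (x=0, y=7)
  Distance 9: (x=0, y=4)
  Distance 10: (x=0, y=3), (x=1, y=4)
Total reachable: 23 (grid has 23 open cells total)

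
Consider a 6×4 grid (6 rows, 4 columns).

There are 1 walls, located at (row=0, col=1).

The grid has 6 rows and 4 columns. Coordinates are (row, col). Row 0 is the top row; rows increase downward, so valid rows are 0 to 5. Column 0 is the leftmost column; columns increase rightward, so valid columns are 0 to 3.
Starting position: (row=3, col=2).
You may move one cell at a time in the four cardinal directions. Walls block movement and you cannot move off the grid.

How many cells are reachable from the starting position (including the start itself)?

Answer: Reachable cells: 23

Derivation:
BFS flood-fill from (row=3, col=2):
  Distance 0: (row=3, col=2)
  Distance 1: (row=2, col=2), (row=3, col=1), (row=3, col=3), (row=4, col=2)
  Distance 2: (row=1, col=2), (row=2, col=1), (row=2, col=3), (row=3, col=0), (row=4, col=1), (row=4, col=3), (row=5, col=2)
  Distance 3: (row=0, col=2), (row=1, col=1), (row=1, col=3), (row=2, col=0), (row=4, col=0), (row=5, col=1), (row=5, col=3)
  Distance 4: (row=0, col=3), (row=1, col=0), (row=5, col=0)
  Distance 5: (row=0, col=0)
Total reachable: 23 (grid has 23 open cells total)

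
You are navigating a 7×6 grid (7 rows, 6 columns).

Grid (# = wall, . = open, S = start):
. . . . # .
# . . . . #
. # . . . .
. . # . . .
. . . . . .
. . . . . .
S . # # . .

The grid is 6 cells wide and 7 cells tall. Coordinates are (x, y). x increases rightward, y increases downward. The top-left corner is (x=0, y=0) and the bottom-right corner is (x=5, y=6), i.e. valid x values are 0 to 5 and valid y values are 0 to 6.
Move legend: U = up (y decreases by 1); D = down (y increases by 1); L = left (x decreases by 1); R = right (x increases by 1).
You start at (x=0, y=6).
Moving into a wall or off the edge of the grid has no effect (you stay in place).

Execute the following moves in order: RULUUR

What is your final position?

Start: (x=0, y=6)
  R (right): (x=0, y=6) -> (x=1, y=6)
  U (up): (x=1, y=6) -> (x=1, y=5)
  L (left): (x=1, y=5) -> (x=0, y=5)
  U (up): (x=0, y=5) -> (x=0, y=4)
  U (up): (x=0, y=4) -> (x=0, y=3)
  R (right): (x=0, y=3) -> (x=1, y=3)
Final: (x=1, y=3)

Answer: Final position: (x=1, y=3)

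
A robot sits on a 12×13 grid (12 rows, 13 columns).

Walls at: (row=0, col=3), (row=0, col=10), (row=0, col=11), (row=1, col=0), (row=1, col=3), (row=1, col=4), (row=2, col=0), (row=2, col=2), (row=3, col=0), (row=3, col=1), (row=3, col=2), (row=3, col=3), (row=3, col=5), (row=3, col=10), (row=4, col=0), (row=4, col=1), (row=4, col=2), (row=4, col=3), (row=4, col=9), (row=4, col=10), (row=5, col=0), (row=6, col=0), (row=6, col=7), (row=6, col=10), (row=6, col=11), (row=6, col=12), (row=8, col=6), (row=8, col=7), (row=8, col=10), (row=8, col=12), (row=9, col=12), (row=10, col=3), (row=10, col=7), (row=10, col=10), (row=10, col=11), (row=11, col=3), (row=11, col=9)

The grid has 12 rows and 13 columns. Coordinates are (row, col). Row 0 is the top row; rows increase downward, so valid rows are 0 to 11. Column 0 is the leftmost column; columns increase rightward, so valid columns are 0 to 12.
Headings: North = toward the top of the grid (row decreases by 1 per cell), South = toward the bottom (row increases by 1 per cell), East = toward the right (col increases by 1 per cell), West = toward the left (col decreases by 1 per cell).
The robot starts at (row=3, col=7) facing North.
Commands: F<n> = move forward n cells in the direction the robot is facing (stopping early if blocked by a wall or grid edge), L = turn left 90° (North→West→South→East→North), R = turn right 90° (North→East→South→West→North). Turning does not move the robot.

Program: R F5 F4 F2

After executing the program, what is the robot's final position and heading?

Answer: Final position: (row=3, col=9), facing East

Derivation:
Start: (row=3, col=7), facing North
  R: turn right, now facing East
  F5: move forward 2/5 (blocked), now at (row=3, col=9)
  F4: move forward 0/4 (blocked), now at (row=3, col=9)
  F2: move forward 0/2 (blocked), now at (row=3, col=9)
Final: (row=3, col=9), facing East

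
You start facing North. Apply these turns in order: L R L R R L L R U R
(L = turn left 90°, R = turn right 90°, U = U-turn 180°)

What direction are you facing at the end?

Answer: Final heading: West

Derivation:
Start: North
  L (left (90° counter-clockwise)) -> West
  R (right (90° clockwise)) -> North
  L (left (90° counter-clockwise)) -> West
  R (right (90° clockwise)) -> North
  R (right (90° clockwise)) -> East
  L (left (90° counter-clockwise)) -> North
  L (left (90° counter-clockwise)) -> West
  R (right (90° clockwise)) -> North
  U (U-turn (180°)) -> South
  R (right (90° clockwise)) -> West
Final: West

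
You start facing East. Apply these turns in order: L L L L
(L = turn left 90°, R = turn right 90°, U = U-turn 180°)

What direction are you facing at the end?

Start: East
  L (left (90° counter-clockwise)) -> North
  L (left (90° counter-clockwise)) -> West
  L (left (90° counter-clockwise)) -> South
  L (left (90° counter-clockwise)) -> East
Final: East

Answer: Final heading: East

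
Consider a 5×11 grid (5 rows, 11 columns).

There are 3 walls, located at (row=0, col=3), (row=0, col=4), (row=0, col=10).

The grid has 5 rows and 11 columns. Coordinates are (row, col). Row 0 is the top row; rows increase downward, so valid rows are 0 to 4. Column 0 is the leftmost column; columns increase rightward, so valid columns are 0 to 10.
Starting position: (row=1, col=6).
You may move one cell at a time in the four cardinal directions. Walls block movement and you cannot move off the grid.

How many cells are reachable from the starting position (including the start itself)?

BFS flood-fill from (row=1, col=6):
  Distance 0: (row=1, col=6)
  Distance 1: (row=0, col=6), (row=1, col=5), (row=1, col=7), (row=2, col=6)
  Distance 2: (row=0, col=5), (row=0, col=7), (row=1, col=4), (row=1, col=8), (row=2, col=5), (row=2, col=7), (row=3, col=6)
  Distance 3: (row=0, col=8), (row=1, col=3), (row=1, col=9), (row=2, col=4), (row=2, col=8), (row=3, col=5), (row=3, col=7), (row=4, col=6)
  Distance 4: (row=0, col=9), (row=1, col=2), (row=1, col=10), (row=2, col=3), (row=2, col=9), (row=3, col=4), (row=3, col=8), (row=4, col=5), (row=4, col=7)
  Distance 5: (row=0, col=2), (row=1, col=1), (row=2, col=2), (row=2, col=10), (row=3, col=3), (row=3, col=9), (row=4, col=4), (row=4, col=8)
  Distance 6: (row=0, col=1), (row=1, col=0), (row=2, col=1), (row=3, col=2), (row=3, col=10), (row=4, col=3), (row=4, col=9)
  Distance 7: (row=0, col=0), (row=2, col=0), (row=3, col=1), (row=4, col=2), (row=4, col=10)
  Distance 8: (row=3, col=0), (row=4, col=1)
  Distance 9: (row=4, col=0)
Total reachable: 52 (grid has 52 open cells total)

Answer: Reachable cells: 52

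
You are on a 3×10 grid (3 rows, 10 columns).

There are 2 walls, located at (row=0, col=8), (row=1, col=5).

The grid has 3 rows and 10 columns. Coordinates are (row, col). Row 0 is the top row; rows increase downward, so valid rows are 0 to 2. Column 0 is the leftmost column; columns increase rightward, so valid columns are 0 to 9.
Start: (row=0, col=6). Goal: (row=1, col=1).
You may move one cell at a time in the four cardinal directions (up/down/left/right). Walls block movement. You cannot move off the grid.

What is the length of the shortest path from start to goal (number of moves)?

BFS from (row=0, col=6) until reaching (row=1, col=1):
  Distance 0: (row=0, col=6)
  Distance 1: (row=0, col=5), (row=0, col=7), (row=1, col=6)
  Distance 2: (row=0, col=4), (row=1, col=7), (row=2, col=6)
  Distance 3: (row=0, col=3), (row=1, col=4), (row=1, col=8), (row=2, col=5), (row=2, col=7)
  Distance 4: (row=0, col=2), (row=1, col=3), (row=1, col=9), (row=2, col=4), (row=2, col=8)
  Distance 5: (row=0, col=1), (row=0, col=9), (row=1, col=2), (row=2, col=3), (row=2, col=9)
  Distance 6: (row=0, col=0), (row=1, col=1), (row=2, col=2)  <- goal reached here
One shortest path (6 moves): (row=0, col=6) -> (row=0, col=5) -> (row=0, col=4) -> (row=0, col=3) -> (row=0, col=2) -> (row=0, col=1) -> (row=1, col=1)

Answer: Shortest path length: 6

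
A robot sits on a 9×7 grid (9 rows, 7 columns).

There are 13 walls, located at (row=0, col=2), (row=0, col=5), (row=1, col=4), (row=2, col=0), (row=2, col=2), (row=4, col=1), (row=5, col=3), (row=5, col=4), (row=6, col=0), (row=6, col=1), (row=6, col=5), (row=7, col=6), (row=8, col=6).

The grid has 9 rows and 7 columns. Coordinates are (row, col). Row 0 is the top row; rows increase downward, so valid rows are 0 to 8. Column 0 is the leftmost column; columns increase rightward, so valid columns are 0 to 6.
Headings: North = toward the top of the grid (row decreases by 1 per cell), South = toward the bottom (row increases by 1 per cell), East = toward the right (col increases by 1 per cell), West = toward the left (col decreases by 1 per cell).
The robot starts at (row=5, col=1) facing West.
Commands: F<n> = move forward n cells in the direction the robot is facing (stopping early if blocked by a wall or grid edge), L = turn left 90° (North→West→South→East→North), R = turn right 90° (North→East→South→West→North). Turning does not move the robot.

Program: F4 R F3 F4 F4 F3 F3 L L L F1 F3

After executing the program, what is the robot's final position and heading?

Start: (row=5, col=1), facing West
  F4: move forward 1/4 (blocked), now at (row=5, col=0)
  R: turn right, now facing North
  F3: move forward 2/3 (blocked), now at (row=3, col=0)
  F4: move forward 0/4 (blocked), now at (row=3, col=0)
  F4: move forward 0/4 (blocked), now at (row=3, col=0)
  F3: move forward 0/3 (blocked), now at (row=3, col=0)
  F3: move forward 0/3 (blocked), now at (row=3, col=0)
  L: turn left, now facing West
  L: turn left, now facing South
  L: turn left, now facing East
  F1: move forward 1, now at (row=3, col=1)
  F3: move forward 3, now at (row=3, col=4)
Final: (row=3, col=4), facing East

Answer: Final position: (row=3, col=4), facing East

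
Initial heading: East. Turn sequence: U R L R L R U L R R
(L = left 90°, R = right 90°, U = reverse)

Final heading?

Answer: Final heading: West

Derivation:
Start: East
  U (U-turn (180°)) -> West
  R (right (90° clockwise)) -> North
  L (left (90° counter-clockwise)) -> West
  R (right (90° clockwise)) -> North
  L (left (90° counter-clockwise)) -> West
  R (right (90° clockwise)) -> North
  U (U-turn (180°)) -> South
  L (left (90° counter-clockwise)) -> East
  R (right (90° clockwise)) -> South
  R (right (90° clockwise)) -> West
Final: West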